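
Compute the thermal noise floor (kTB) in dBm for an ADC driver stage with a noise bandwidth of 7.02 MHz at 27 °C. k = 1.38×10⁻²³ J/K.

T = 27 °C + 273.15 = 300.15 K
P_n = kTB = 1.38×10⁻²³ × 300.15 × 7.02×10⁶ = 2.91×10⁻¹⁴ W
In dBm: 10 log₁₀(2.91×10⁻¹⁴ / 10⁻³) = −105.4 dBm

−105.4 dBm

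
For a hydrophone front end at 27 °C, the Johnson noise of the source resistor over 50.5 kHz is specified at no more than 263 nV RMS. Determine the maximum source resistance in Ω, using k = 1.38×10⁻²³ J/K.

T = 27 °C + 273.15 = 300.15 K
Johnson–Nyquist: V_n = √(4kTRB) ⇒ R = V_n² / (4kTB)
4kTB = 4 × 1.38×10⁻²³ × 300.15 × 5.05×10⁴ = 8.37×10⁻¹⁶
R = (2.63×10⁻⁷)² / 8.37×10⁻¹⁶ = 8.27×10¹ Ω = 82.7 Ω

82.7 Ω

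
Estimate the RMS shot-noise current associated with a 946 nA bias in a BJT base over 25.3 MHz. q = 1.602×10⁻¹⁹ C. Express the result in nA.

2.77 nA

I_n = √(2qI·B)
2qI·B = 2 × 1.602×10⁻¹⁹ × 9.46×10⁻⁷ × 2.53×10⁷ = 7.67×10⁻¹⁸ A²
I_n = √(7.67×10⁻¹⁸) = 2.77×10⁻⁹ A = 2.77 nA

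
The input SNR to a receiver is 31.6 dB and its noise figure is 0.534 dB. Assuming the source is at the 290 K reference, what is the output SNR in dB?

31.066 dB

By definition F = SNR_in/SNR_out, so in dB: SNR_out = SNR_in − NF
SNR_out = 31.6 − 0.534 = 31.066 dB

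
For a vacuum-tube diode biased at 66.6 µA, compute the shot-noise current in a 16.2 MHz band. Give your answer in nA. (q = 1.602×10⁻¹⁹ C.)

18.6 nA

I_n = √(2qI·B)
2qI·B = 2 × 1.602×10⁻¹⁹ × 6.66×10⁻⁵ × 1.62×10⁷ = 3.46×10⁻¹⁶ A²
I_n = √(3.46×10⁻¹⁶) = 1.86×10⁻⁸ A = 18.6 nA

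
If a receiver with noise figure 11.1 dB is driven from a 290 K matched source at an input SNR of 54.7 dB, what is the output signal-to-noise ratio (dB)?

By definition F = SNR_in/SNR_out, so in dB: SNR_out = SNR_in − NF
SNR_out = 54.7 − 11.1 = 43.6 dB

43.6 dB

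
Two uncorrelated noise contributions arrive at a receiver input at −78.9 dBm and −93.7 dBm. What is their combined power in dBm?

−78.8 dBm

Convert to linear, add, convert back:
P₁ = 1.29×10⁻¹¹ W, P₂ = 4.27×10⁻¹³ W
P_tot = 1.33×10⁻¹¹ W → 10 log₁₀(P_tot / 10⁻³) = −78.8 dBm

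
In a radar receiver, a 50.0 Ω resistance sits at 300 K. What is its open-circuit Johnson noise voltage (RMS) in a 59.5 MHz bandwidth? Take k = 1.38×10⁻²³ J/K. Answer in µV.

V_n = √(4kTRB)
4kTRB = 4 × 1.38×10⁻²³ × 300 × 5.00×10¹ × 5.95×10⁷ = 4.93×10⁻¹¹ V²
V_n = √(4.93×10⁻¹¹) = 7.02×10⁻⁶ V = 7.02 µV

7.02 µV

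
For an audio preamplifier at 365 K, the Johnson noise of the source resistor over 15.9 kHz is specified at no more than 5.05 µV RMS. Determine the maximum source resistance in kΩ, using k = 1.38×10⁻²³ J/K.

79.6 kΩ

Johnson–Nyquist: V_n = √(4kTRB) ⇒ R = V_n² / (4kTB)
4kTB = 4 × 1.38×10⁻²³ × 365 × 1.59×10⁴ = 3.20×10⁻¹⁶
R = (5.05×10⁻⁶)² / 3.20×10⁻¹⁶ = 7.96×10⁴ Ω = 79.6 kΩ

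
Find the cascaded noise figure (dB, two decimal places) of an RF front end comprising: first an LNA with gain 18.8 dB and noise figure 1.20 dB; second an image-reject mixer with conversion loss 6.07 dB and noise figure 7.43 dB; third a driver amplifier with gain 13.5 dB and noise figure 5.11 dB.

1.75 dB

Convert to linear (a loss of L dB is a gain of −L dB): F_i = 10^(NF_i/10), G_i = 10^(G_i,dB/10)
  Stage 1: F_1 = 10^(1.20/10) = 1.318, G_1 = 10^(18.8/10) = 75.86
  Stage 2: F_2 = 10^(7.43/10) = 5.534, G_2 = 10^(−6.07/10) = 0.2472
  Stage 3: F_3 = 10^(5.11/10) = 3.243, G_3 = 10^(13.5/10) = 22.39
Friis cascade:
  F = 1.318 + (5.534 − 1)/75.86 + (3.243 − 1)/18.75 = 1.498
NF = 10 log₁₀(1.498) = 1.75 dB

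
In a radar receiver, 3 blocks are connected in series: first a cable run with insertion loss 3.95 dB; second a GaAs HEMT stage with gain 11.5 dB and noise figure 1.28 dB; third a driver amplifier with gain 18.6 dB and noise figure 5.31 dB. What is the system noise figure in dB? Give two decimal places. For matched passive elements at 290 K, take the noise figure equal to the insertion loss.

5.75 dB

Convert to linear (a loss of L dB is a gain of −L dB): F_i = 10^(NF_i/10), G_i = 10^(G_i,dB/10)
  Stage 1: F_1 = 10^(3.95/10) = 2.483, G_1 = 10^(−3.95/10) = 0.4027
  Stage 2: F_2 = 10^(1.28/10) = 1.343, G_2 = 10^(11.5/10) = 14.13
  Stage 3: F_3 = 10^(5.31/10) = 3.396, G_3 = 10^(18.6/10) = 72.44
Friis cascade:
  F = 2.483 + (1.343 − 1)/0.4027 + (3.396 − 1)/5.689 = 3.756
NF = 10 log₁₀(3.756) = 5.75 dB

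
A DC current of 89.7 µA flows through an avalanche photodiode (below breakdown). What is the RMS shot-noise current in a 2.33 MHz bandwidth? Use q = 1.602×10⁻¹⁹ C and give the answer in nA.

8.18 nA

I_n = √(2qI·B)
2qI·B = 2 × 1.602×10⁻¹⁹ × 8.97×10⁻⁵ × 2.33×10⁶ = 6.70×10⁻¹⁷ A²
I_n = √(6.70×10⁻¹⁷) = 8.18×10⁻⁹ A = 8.18 nA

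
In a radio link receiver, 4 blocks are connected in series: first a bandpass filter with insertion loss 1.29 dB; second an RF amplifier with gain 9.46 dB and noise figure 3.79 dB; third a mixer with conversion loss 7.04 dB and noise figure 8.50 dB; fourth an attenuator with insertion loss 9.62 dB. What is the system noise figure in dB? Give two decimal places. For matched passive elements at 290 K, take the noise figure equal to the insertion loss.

Convert to linear (a loss of L dB is a gain of −L dB): F_i = 10^(NF_i/10), G_i = 10^(G_i,dB/10)
  Stage 1: F_1 = 10^(1.29/10) = 1.346, G_1 = 10^(−1.29/10) = 0.7430
  Stage 2: F_2 = 10^(3.79/10) = 2.393, G_2 = 10^(9.46/10) = 8.831
  Stage 3: F_3 = 10^(8.50/10) = 7.079, G_3 = 10^(−7.04/10) = 0.1977
  Stage 4: F_4 = 10^(9.62/10) = 9.162, G_4 = 10^(−9.62/10) = 0.1091
Friis cascade:
  F = 1.346 + (2.393 − 1)/0.7430 + (7.079 − 1)/6.561 + (9.162 − 1)/1.297 = 10.44
NF = 10 log₁₀(10.44) = 10.19 dB

10.19 dB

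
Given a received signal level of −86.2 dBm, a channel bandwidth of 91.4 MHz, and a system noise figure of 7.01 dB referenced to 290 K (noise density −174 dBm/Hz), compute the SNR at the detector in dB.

Noise floor: N = −174 + 10 log₁₀(B) + NF
10 log₁₀(9.14×10⁷) = 79.61 dB
N = −174 + 79.61 + 7.01 = −87.38 dBm
SNR = P_sig − N = −86.2 − (−87.38) = 1.18 dB → 1.2 dB

1.2 dB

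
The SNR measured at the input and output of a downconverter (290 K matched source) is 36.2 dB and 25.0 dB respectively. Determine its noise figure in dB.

NF (dB) = SNR_in(dB) − SNR_out(dB) when the source is at T₀
NF = 36.2 − 25.0 = 11.2 dB

11.2 dB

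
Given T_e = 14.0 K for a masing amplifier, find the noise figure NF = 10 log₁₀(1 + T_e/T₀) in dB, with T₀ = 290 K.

F = 1 + T_e/T₀ = 1 + 14.0/290 = 1.04828
NF = 10 log₁₀(1.04828) = 0.205 dB

0.205 dB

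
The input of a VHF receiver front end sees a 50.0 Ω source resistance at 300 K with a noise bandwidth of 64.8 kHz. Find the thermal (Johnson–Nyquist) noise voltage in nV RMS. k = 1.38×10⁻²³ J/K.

232 nV

V_n = √(4kTRB)
4kTRB = 4 × 1.38×10⁻²³ × 300 × 5.00×10¹ × 6.48×10⁴ = 5.37×10⁻¹⁴ V²
V_n = √(5.37×10⁻¹⁴) = 2.32×10⁻⁷ V = 232 nV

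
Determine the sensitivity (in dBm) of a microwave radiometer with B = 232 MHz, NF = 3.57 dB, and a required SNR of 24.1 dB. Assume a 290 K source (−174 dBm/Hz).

Sensitivity = −174 + 10 log₁₀(B) + NF + SNR_min
= −174 + 83.65 + 3.57 + 24.1
= −62.68 dBm → −62.7 dBm

−62.7 dBm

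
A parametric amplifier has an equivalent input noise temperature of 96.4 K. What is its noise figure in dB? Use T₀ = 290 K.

1.25 dB

F = 1 + T_e/T₀ = 1 + 96.4/290 = 1.33241
NF = 10 log₁₀(1.33241) = 1.25 dB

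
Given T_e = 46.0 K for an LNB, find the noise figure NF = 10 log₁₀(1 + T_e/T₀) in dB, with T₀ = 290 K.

0.639 dB

F = 1 + T_e/T₀ = 1 + 46.0/290 = 1.15862
NF = 10 log₁₀(1.15862) = 0.639 dB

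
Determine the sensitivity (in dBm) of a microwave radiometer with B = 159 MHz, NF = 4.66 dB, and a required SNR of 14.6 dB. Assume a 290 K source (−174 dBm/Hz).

−72.7 dBm

Sensitivity = −174 + 10 log₁₀(B) + NF + SNR_min
= −174 + 82.01 + 4.66 + 14.6
= −72.73 dBm → −72.7 dBm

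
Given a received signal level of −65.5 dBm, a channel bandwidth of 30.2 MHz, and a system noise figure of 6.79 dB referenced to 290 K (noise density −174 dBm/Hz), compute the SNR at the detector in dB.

26.9 dB

Noise floor: N = −174 + 10 log₁₀(B) + NF
10 log₁₀(3.02×10⁷) = 74.8 dB
N = −174 + 74.8 + 6.79 = −92.41 dBm
SNR = P_sig − N = −65.5 − (−92.41) = 26.91 dB → 26.9 dB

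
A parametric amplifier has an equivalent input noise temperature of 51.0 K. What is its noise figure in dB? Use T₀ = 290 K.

0.704 dB

F = 1 + T_e/T₀ = 1 + 51.0/290 = 1.17586
NF = 10 log₁₀(1.17586) = 0.704 dB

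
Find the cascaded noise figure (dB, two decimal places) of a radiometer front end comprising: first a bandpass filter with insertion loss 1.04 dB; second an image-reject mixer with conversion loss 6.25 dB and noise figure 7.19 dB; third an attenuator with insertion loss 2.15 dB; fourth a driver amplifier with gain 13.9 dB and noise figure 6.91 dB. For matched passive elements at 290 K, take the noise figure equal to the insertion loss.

Convert to linear (a loss of L dB is a gain of −L dB): F_i = 10^(NF_i/10), G_i = 10^(G_i,dB/10)
  Stage 1: F_1 = 10^(1.04/10) = 1.271, G_1 = 10^(−1.04/10) = 0.7870
  Stage 2: F_2 = 10^(7.19/10) = 5.236, G_2 = 10^(−6.25/10) = 0.2371
  Stage 3: F_3 = 10^(2.15/10) = 1.641, G_3 = 10^(−2.15/10) = 0.6095
  Stage 4: F_4 = 10^(6.91/10) = 4.909, G_4 = 10^(13.9/10) = 24.55
Friis cascade:
  F = 1.271 + (5.236 − 1)/0.7870 + (1.641 − 1)/0.1866 + (4.909 − 1)/0.1138 = 44.45
NF = 10 log₁₀(44.45) = 16.48 dB

16.48 dB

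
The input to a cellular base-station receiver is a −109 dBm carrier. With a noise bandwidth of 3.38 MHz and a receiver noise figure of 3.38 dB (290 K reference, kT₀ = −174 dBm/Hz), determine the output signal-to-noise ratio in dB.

Noise floor: N = −174 + 10 log₁₀(B) + NF
10 log₁₀(3.38×10⁶) = 65.29 dB
N = −174 + 65.29 + 3.38 = −105.33 dBm
SNR = P_sig − N = −109 − (−105.33) = −3.67 dB → −3.7 dB

−3.7 dB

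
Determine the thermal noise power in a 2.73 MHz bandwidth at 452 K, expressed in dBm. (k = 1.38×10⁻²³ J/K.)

−107.7 dBm

P_n = kTB = 1.38×10⁻²³ × 452 × 2.73×10⁶ = 1.70×10⁻¹⁴ W
In dBm: 10 log₁₀(1.70×10⁻¹⁴ / 10⁻³) = −107.7 dBm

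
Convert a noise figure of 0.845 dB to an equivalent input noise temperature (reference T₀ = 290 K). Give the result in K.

F = 10^(0.845/10) = 1.21479
T_e = (F − 1)·T₀ = (1.21479 − 1) × 290 = 62.3 K

62.3 K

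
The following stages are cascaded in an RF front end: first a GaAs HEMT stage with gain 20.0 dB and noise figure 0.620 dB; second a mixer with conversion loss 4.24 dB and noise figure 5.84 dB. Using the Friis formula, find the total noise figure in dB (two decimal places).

0.73 dB

Convert to linear (a loss of L dB is a gain of −L dB): F_i = 10^(NF_i/10), G_i = 10^(G_i,dB/10)
  Stage 1: F_1 = 10^(0.620/10) = 1.153, G_1 = 10^(20.0/10) = 100.0
  Stage 2: F_2 = 10^(5.84/10) = 3.837, G_2 = 10^(−4.24/10) = 0.3767
Friis cascade:
  F = 1.153 + (3.837 − 1)/100.0 = 1.182
NF = 10 log₁₀(1.182) = 0.73 dB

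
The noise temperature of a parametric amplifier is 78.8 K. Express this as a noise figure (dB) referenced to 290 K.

1.04 dB

F = 1 + T_e/T₀ = 1 + 78.8/290 = 1.27172
NF = 10 log₁₀(1.27172) = 1.04 dB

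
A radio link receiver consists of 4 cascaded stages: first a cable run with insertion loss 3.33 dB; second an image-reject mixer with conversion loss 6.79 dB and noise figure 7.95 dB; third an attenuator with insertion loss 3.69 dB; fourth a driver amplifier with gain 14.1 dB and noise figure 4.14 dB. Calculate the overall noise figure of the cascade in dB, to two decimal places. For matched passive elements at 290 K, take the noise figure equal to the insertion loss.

Convert to linear (a loss of L dB is a gain of −L dB): F_i = 10^(NF_i/10), G_i = 10^(G_i,dB/10)
  Stage 1: F_1 = 10^(3.33/10) = 2.153, G_1 = 10^(−3.33/10) = 0.4645
  Stage 2: F_2 = 10^(7.95/10) = 6.237, G_2 = 10^(−6.79/10) = 0.2094
  Stage 3: F_3 = 10^(3.69/10) = 2.339, G_3 = 10^(−3.69/10) = 0.4276
  Stage 4: F_4 = 10^(4.14/10) = 2.594, G_4 = 10^(14.1/10) = 25.70
Friis cascade:
  F = 2.153 + (6.237 − 1)/0.4645 + (2.339 − 1)/0.09727 + (2.594 − 1)/0.04159 = 65.52
NF = 10 log₁₀(65.52) = 18.16 dB

18.16 dB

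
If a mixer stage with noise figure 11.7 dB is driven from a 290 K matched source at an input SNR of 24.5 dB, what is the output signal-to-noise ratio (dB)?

12.8 dB

By definition F = SNR_in/SNR_out, so in dB: SNR_out = SNR_in − NF
SNR_out = 24.5 − 11.7 = 12.8 dB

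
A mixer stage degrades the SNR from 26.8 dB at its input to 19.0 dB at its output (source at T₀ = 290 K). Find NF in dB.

7.8 dB

NF (dB) = SNR_in(dB) − SNR_out(dB) when the source is at T₀
NF = 26.8 − 19.0 = 7.8 dB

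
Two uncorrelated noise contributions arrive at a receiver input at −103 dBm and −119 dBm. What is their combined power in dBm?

Convert to linear, add, convert back:
P₁ = 5.01×10⁻¹⁴ W, P₂ = 1.26×10⁻¹⁵ W
P_tot = 5.14×10⁻¹⁴ W → 10 log₁₀(P_tot / 10⁻³) = −102.9 dBm

−102.9 dBm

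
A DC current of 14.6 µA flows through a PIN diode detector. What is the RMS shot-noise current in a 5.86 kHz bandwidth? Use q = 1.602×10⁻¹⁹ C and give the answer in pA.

166 pA

I_n = √(2qI·B)
2qI·B = 2 × 1.602×10⁻¹⁹ × 1.46×10⁻⁵ × 5.86×10³ = 2.74×10⁻²⁰ A²
I_n = √(2.74×10⁻²⁰) = 1.66×10⁻¹⁰ A = 166 pA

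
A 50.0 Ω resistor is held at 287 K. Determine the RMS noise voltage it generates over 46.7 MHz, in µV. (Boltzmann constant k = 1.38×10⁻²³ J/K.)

V_n = √(4kTRB)
4kTRB = 4 × 1.38×10⁻²³ × 287 × 5.00×10¹ × 4.67×10⁷ = 3.70×10⁻¹¹ V²
V_n = √(3.70×10⁻¹¹) = 6.08×10⁻⁶ V = 6.08 µV

6.08 µV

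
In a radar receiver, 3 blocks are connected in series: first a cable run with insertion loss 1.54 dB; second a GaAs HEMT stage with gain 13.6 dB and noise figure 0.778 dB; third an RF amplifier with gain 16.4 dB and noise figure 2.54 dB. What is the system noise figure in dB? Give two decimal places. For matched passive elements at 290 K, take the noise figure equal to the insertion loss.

2.44 dB

Convert to linear (a loss of L dB is a gain of −L dB): F_i = 10^(NF_i/10), G_i = 10^(G_i,dB/10)
  Stage 1: F_1 = 10^(1.54/10) = 1.426, G_1 = 10^(−1.54/10) = 0.7015
  Stage 2: F_2 = 10^(0.778/10) = 1.196, G_2 = 10^(13.6/10) = 22.91
  Stage 3: F_3 = 10^(2.54/10) = 1.795, G_3 = 10^(16.4/10) = 43.65
Friis cascade:
  F = 1.426 + (1.196 − 1)/0.7015 + (1.795 − 1)/16.07 = 1.755
NF = 10 log₁₀(1.755) = 2.44 dB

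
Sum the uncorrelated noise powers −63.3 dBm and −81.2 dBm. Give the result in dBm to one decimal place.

−63.2 dBm

Convert to linear, add, convert back:
P₁ = 4.68×10⁻¹⁰ W, P₂ = 7.59×10⁻¹² W
P_tot = 4.75×10⁻¹⁰ W → 10 log₁₀(P_tot / 10⁻³) = −63.2 dBm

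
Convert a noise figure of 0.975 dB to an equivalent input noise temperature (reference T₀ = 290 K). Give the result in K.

F = 10^(0.975/10) = 1.2517
T_e = (F − 1)·T₀ = (1.2517 − 1) × 290 = 73.0 K

73.0 K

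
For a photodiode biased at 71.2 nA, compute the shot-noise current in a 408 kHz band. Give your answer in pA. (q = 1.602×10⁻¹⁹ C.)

96.5 pA

I_n = √(2qI·B)
2qI·B = 2 × 1.602×10⁻¹⁹ × 7.12×10⁻⁸ × 4.08×10⁵ = 9.31×10⁻²¹ A²
I_n = √(9.31×10⁻²¹) = 9.65×10⁻¹¹ A = 96.5 pA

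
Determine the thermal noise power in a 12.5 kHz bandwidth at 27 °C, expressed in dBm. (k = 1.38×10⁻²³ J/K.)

T = 27 °C + 273.15 = 300.15 K
P_n = kTB = 1.38×10⁻²³ × 300.15 × 1.25×10⁴ = 5.18×10⁻¹⁷ W
In dBm: 10 log₁₀(5.18×10⁻¹⁷ / 10⁻³) = −132.9 dBm

−132.9 dBm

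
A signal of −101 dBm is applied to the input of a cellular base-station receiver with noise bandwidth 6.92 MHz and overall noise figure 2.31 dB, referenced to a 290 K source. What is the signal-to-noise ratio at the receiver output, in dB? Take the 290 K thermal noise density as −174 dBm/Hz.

2.3 dB

Noise floor: N = −174 + 10 log₁₀(B) + NF
10 log₁₀(6.92×10⁶) = 68.4 dB
N = −174 + 68.4 + 2.31 = −103.29 dBm
SNR = P_sig − N = −101 − (−103.29) = 2.29 dB → 2.3 dB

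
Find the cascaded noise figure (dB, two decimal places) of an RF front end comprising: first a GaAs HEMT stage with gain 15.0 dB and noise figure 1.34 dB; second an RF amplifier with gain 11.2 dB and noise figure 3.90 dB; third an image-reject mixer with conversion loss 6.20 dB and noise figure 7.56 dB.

1.52 dB

Convert to linear (a loss of L dB is a gain of −L dB): F_i = 10^(NF_i/10), G_i = 10^(G_i,dB/10)
  Stage 1: F_1 = 10^(1.34/10) = 1.361, G_1 = 10^(15.0/10) = 31.62
  Stage 2: F_2 = 10^(3.90/10) = 2.455, G_2 = 10^(11.2/10) = 13.18
  Stage 3: F_3 = 10^(7.56/10) = 5.702, G_3 = 10^(−6.20/10) = 0.2399
Friis cascade:
  F = 1.361 + (2.455 − 1)/31.62 + (5.702 − 1)/416.9 = 1.419
NF = 10 log₁₀(1.419) = 1.52 dB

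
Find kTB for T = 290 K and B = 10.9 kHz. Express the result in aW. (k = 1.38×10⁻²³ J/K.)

P_n = kTB = 1.38×10⁻²³ × 290 × 1.09×10⁴ = 4.36×10⁻¹⁷ W = 43.6 aW

43.6 aW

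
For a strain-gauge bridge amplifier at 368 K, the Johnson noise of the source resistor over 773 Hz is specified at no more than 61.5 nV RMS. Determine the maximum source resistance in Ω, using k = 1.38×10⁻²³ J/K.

241 Ω

Johnson–Nyquist: V_n = √(4kTRB) ⇒ R = V_n² / (4kTB)
4kTB = 4 × 1.38×10⁻²³ × 368 × 7.73×10² = 1.57×10⁻¹⁷
R = (6.15×10⁻⁸)² / 1.57×10⁻¹⁷ = 2.41×10² Ω = 241 Ω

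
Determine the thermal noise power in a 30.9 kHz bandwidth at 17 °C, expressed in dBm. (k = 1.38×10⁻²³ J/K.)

T = 17 °C + 273.15 = 290.15 K
P_n = kTB = 1.38×10⁻²³ × 290.15 × 3.09×10⁴ = 1.24×10⁻¹⁶ W
In dBm: 10 log₁₀(1.24×10⁻¹⁶ / 10⁻³) = −129.1 dBm

−129.1 dBm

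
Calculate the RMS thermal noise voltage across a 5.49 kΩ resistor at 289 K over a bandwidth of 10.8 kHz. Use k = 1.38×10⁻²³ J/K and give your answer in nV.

V_n = √(4kTRB)
4kTRB = 4 × 1.38×10⁻²³ × 289 × 5.49×10³ × 1.08×10⁴ = 9.46×10⁻¹³ V²
V_n = √(9.46×10⁻¹³) = 9.73×10⁻⁷ V = 973 nV

973 nV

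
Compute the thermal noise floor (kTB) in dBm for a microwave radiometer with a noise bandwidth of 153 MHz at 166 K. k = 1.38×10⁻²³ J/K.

−94.6 dBm

P_n = kTB = 1.38×10⁻²³ × 166 × 1.53×10⁸ = 3.50×10⁻¹³ W
In dBm: 10 log₁₀(3.50×10⁻¹³ / 10⁻³) = −94.6 dBm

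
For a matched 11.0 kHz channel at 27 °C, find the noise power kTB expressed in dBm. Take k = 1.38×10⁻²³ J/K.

−133.4 dBm

T = 27 °C + 273.15 = 300.15 K
P_n = kTB = 1.38×10⁻²³ × 300.15 × 1.10×10⁴ = 4.56×10⁻¹⁷ W
In dBm: 10 log₁₀(4.56×10⁻¹⁷ / 10⁻³) = −133.4 dBm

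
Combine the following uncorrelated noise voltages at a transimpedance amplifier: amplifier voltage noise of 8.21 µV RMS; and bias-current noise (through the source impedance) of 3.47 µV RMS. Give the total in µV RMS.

Uncorrelated sources add in power (mean-square): V_tot = √(ΣV_i²)
V_tot = √[(8.21×10⁻⁶)² + (3.47×10⁻⁶)²] = 8.91×10⁻⁶ V = 8.91 µV

8.91 µV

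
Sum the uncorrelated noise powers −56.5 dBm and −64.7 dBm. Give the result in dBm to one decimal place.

Convert to linear, add, convert back:
P₁ = 2.24×10⁻⁹ W, P₂ = 3.39×10⁻¹⁰ W
P_tot = 2.58×10⁻⁹ W → 10 log₁₀(P_tot / 10⁻³) = −55.9 dBm

−55.9 dBm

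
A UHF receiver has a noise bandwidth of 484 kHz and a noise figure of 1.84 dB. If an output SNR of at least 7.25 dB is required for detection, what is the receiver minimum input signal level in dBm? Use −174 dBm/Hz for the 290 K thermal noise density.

−108.1 dBm

Sensitivity = −174 + 10 log₁₀(B) + NF + SNR_min
= −174 + 56.85 + 1.84 + 7.25
= −108.06 dBm → −108.1 dBm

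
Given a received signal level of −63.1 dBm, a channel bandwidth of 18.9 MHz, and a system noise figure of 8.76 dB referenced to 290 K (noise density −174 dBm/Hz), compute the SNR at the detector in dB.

Noise floor: N = −174 + 10 log₁₀(B) + NF
10 log₁₀(1.89×10⁷) = 72.76 dB
N = −174 + 72.76 + 8.76 = −92.48 dBm
SNR = P_sig − N = −63.1 − (−92.48) = 29.38 dB → 29.4 dB

29.4 dB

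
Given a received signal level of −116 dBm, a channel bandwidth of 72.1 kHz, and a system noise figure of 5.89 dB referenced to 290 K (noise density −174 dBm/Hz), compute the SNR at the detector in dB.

3.5 dB

Noise floor: N = −174 + 10 log₁₀(B) + NF
10 log₁₀(7.21×10⁴) = 48.58 dB
N = −174 + 48.58 + 5.89 = −119.53 dBm
SNR = P_sig − N = −116 − (−119.53) = 3.53 dB → 3.5 dB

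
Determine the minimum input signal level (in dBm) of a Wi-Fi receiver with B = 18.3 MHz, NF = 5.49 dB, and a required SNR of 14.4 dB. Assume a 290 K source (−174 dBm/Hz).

−81.5 dBm

Sensitivity = −174 + 10 log₁₀(B) + NF + SNR_min
= −174 + 72.62 + 5.49 + 14.4
= −81.49 dBm → −81.5 dBm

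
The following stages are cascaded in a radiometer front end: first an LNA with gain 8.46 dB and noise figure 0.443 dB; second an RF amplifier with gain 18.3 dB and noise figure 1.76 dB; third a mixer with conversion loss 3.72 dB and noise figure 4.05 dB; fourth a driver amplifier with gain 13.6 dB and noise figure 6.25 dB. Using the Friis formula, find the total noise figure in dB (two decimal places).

Convert to linear (a loss of L dB is a gain of −L dB): F_i = 10^(NF_i/10), G_i = 10^(G_i,dB/10)
  Stage 1: F_1 = 10^(0.443/10) = 1.107, G_1 = 10^(8.46/10) = 7.015
  Stage 2: F_2 = 10^(1.76/10) = 1.500, G_2 = 10^(18.3/10) = 67.61
  Stage 3: F_3 = 10^(4.05/10) = 2.541, G_3 = 10^(−3.72/10) = 0.4246
  Stage 4: F_4 = 10^(6.25/10) = 4.217, G_4 = 10^(13.6/10) = 22.91
Friis cascade:
  F = 1.107 + (1.500 − 1)/7.015 + (2.541 − 1)/474.2 + (4.217 − 1)/201.4 = 1.198
NF = 10 log₁₀(1.198) = 0.78 dB

0.78 dB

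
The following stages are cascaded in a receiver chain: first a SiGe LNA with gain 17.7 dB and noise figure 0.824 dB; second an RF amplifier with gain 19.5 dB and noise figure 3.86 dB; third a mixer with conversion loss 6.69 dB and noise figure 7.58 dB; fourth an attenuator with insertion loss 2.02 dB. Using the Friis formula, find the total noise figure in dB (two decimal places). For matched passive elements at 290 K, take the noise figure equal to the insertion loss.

Convert to linear (a loss of L dB is a gain of −L dB): F_i = 10^(NF_i/10), G_i = 10^(G_i,dB/10)
  Stage 1: F_1 = 10^(0.824/10) = 1.209, G_1 = 10^(17.7/10) = 58.88
  Stage 2: F_2 = 10^(3.86/10) = 2.432, G_2 = 10^(19.5/10) = 89.13
  Stage 3: F_3 = 10^(7.58/10) = 5.728, G_3 = 10^(−6.69/10) = 0.2143
  Stage 4: F_4 = 10^(2.02/10) = 1.592, G_4 = 10^(−2.02/10) = 0.6281
Friis cascade:
  F = 1.209 + (2.432 − 1)/58.88 + (5.728 − 1)/5248 + (1.592 − 1)/1125 = 1.235
NF = 10 log₁₀(1.235) = 0.92 dB

0.92 dB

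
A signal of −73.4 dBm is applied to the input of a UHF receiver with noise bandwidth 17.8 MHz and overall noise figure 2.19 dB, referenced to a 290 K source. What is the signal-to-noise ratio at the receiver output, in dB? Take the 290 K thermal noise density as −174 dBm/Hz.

Noise floor: N = −174 + 10 log₁₀(B) + NF
10 log₁₀(1.78×10⁷) = 72.5 dB
N = −174 + 72.5 + 2.19 = −99.31 dBm
SNR = P_sig − N = −73.4 − (−99.31) = 25.91 dB → 25.9 dB

25.9 dB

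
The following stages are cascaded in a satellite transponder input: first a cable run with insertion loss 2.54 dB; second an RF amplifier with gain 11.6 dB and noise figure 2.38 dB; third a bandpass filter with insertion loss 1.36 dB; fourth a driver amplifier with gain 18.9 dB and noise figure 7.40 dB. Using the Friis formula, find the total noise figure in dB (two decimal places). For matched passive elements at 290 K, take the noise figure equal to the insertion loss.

5.93 dB

Convert to linear (a loss of L dB is a gain of −L dB): F_i = 10^(NF_i/10), G_i = 10^(G_i,dB/10)
  Stage 1: F_1 = 10^(2.54/10) = 1.795, G_1 = 10^(−2.54/10) = 0.5572
  Stage 2: F_2 = 10^(2.38/10) = 1.730, G_2 = 10^(11.6/10) = 14.45
  Stage 3: F_3 = 10^(1.36/10) = 1.368, G_3 = 10^(−1.36/10) = 0.7311
  Stage 4: F_4 = 10^(7.40/10) = 5.495, G_4 = 10^(18.9/10) = 77.62
Friis cascade:
  F = 1.795 + (1.730 − 1)/0.5572 + (1.368 − 1)/8.054 + (5.495 − 1)/5.888 = 3.914
NF = 10 log₁₀(3.914) = 5.93 dB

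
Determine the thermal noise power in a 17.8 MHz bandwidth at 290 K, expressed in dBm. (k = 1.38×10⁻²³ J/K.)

P_n = kTB = 1.38×10⁻²³ × 290 × 1.78×10⁷ = 7.12×10⁻¹⁴ W
In dBm: 10 log₁₀(7.12×10⁻¹⁴ / 10⁻³) = −101.5 dBm

−101.5 dBm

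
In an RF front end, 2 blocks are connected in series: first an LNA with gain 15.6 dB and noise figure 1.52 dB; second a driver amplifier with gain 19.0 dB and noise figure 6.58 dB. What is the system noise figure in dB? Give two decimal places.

Convert to linear (a loss of L dB is a gain of −L dB): F_i = 10^(NF_i/10), G_i = 10^(G_i,dB/10)
  Stage 1: F_1 = 10^(1.52/10) = 1.419, G_1 = 10^(15.6/10) = 36.31
  Stage 2: F_2 = 10^(6.58/10) = 4.550, G_2 = 10^(19.0/10) = 79.43
Friis cascade:
  F = 1.419 + (4.550 − 1)/36.31 = 1.517
NF = 10 log₁₀(1.517) = 1.81 dB

1.81 dB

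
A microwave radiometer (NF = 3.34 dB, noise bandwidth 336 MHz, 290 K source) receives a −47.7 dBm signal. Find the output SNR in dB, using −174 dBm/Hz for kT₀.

37.7 dB

Noise floor: N = −174 + 10 log₁₀(B) + NF
10 log₁₀(3.36×10⁸) = 85.26 dB
N = −174 + 85.26 + 3.34 = −85.40 dBm
SNR = P_sig − N = −47.7 − (−85.40) = 37.70 dB → 37.7 dB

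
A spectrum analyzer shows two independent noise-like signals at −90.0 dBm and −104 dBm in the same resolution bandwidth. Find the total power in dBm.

Convert to linear, add, convert back:
P₁ = 1.00×10⁻¹² W, P₂ = 3.98×10⁻¹⁴ W
P_tot = 1.04×10⁻¹² W → 10 log₁₀(P_tot / 10⁻³) = −89.8 dBm

−89.8 dBm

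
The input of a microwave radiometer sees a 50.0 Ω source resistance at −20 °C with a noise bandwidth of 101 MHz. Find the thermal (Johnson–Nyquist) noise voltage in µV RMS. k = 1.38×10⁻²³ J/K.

T = −20 °C + 273.15 = 253.15 K
V_n = √(4kTRB)
4kTRB = 4 × 1.38×10⁻²³ × 253.15 × 5.00×10¹ × 1.01×10⁸ = 7.06×10⁻¹¹ V²
V_n = √(7.06×10⁻¹¹) = 8.40×10⁻⁶ V = 8.40 µV

8.40 µV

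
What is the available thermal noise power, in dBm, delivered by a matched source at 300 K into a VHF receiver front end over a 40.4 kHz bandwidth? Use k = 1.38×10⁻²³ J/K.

P_n = kTB = 1.38×10⁻²³ × 300 × 4.04×10⁴ = 1.67×10⁻¹⁶ W
In dBm: 10 log₁₀(1.67×10⁻¹⁶ / 10⁻³) = −127.8 dBm

−127.8 dBm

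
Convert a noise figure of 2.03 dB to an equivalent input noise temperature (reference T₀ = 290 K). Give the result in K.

F = 10^(2.03/10) = 1.59588
T_e = (F − 1)·T₀ = (1.59588 − 1) × 290 = 173 K

173 K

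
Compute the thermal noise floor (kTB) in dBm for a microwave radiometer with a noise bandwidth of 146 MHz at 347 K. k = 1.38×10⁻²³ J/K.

−91.6 dBm

P_n = kTB = 1.38×10⁻²³ × 347 × 1.46×10⁸ = 6.99×10⁻¹³ W
In dBm: 10 log₁₀(6.99×10⁻¹³ / 10⁻³) = −91.6 dBm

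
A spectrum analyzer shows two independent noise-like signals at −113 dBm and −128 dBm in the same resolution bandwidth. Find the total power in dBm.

−112.9 dBm

Convert to linear, add, convert back:
P₁ = 5.01×10⁻¹⁵ W, P₂ = 1.58×10⁻¹⁶ W
P_tot = 5.17×10⁻¹⁵ W → 10 log₁₀(P_tot / 10⁻³) = −112.9 dBm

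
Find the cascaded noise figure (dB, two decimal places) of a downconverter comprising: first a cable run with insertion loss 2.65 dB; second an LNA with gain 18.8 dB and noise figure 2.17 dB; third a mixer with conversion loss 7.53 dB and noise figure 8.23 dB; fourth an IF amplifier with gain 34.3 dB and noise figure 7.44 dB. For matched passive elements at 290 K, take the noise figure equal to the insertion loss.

Convert to linear (a loss of L dB is a gain of −L dB): F_i = 10^(NF_i/10), G_i = 10^(G_i,dB/10)
  Stage 1: F_1 = 10^(2.65/10) = 1.841, G_1 = 10^(−2.65/10) = 0.5433
  Stage 2: F_2 = 10^(2.17/10) = 1.648, G_2 = 10^(18.8/10) = 75.86
  Stage 3: F_3 = 10^(8.23/10) = 6.653, G_3 = 10^(−7.53/10) = 0.1766
  Stage 4: F_4 = 10^(7.44/10) = 5.546, G_4 = 10^(34.3/10) = 2692
Friis cascade:
  F = 1.841 + (1.648 − 1)/0.5433 + (6.653 − 1)/41.21 + (5.546 − 1)/7.278 = 3.796
NF = 10 log₁₀(3.796) = 5.79 dB

5.79 dB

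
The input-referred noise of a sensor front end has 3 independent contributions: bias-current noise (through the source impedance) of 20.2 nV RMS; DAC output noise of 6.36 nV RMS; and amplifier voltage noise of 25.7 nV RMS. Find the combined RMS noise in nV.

Uncorrelated sources add in power (mean-square): V_tot = √(ΣV_i²)
V_tot = √[(2.02×10⁻⁸)² + (6.36×10⁻⁹)² + (2.57×10⁻⁸)²] = 3.33×10⁻⁸ V = 33.3 nV

33.3 nV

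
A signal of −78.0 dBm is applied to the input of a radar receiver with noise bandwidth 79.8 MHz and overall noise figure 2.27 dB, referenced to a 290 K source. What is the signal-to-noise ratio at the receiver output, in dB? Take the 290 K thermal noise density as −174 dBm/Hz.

Noise floor: N = −174 + 10 log₁₀(B) + NF
10 log₁₀(7.98×10⁷) = 79.02 dB
N = −174 + 79.02 + 2.27 = −92.71 dBm
SNR = P_sig − N = −78.0 − (−92.71) = 14.71 dB → 14.7 dB

14.7 dB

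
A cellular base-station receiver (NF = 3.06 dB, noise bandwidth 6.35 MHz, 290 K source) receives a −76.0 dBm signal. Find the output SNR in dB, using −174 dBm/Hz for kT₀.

Noise floor: N = −174 + 10 log₁₀(B) + NF
10 log₁₀(6.35×10⁶) = 68.03 dB
N = −174 + 68.03 + 3.06 = −102.91 dBm
SNR = P_sig − N = −76.0 − (−102.91) = 26.91 dB → 26.9 dB

26.9 dB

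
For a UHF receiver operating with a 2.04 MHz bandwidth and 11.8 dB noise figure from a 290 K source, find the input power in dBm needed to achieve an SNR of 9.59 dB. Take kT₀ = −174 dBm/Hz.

−89.5 dBm

Sensitivity = −174 + 10 log₁₀(B) + NF + SNR_min
= −174 + 63.1 + 11.8 + 9.59
= −89.51 dBm → −89.5 dBm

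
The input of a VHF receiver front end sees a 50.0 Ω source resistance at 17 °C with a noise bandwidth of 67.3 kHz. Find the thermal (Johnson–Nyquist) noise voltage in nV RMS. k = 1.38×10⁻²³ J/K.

232 nV

T = 17 °C + 273.15 = 290.15 K
V_n = √(4kTRB)
4kTRB = 4 × 1.38×10⁻²³ × 290.15 × 5.00×10¹ × 6.73×10⁴ = 5.39×10⁻¹⁴ V²
V_n = √(5.39×10⁻¹⁴) = 2.32×10⁻⁷ V = 232 nV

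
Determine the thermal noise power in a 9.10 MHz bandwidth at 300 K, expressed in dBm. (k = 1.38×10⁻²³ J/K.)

P_n = kTB = 1.38×10⁻²³ × 300 × 9.10×10⁶ = 3.77×10⁻¹⁴ W
In dBm: 10 log₁₀(3.77×10⁻¹⁴ / 10⁻³) = −104.2 dBm

−104.2 dBm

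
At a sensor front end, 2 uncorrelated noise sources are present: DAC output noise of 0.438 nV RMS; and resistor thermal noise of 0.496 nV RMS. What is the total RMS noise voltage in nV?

Uncorrelated sources add in power (mean-square): V_tot = √(ΣV_i²)
V_tot = √[(4.38×10⁻¹⁰)² + (4.96×10⁻¹⁰)²] = 6.62×10⁻¹⁰ V = 0.662 nV

0.662 nV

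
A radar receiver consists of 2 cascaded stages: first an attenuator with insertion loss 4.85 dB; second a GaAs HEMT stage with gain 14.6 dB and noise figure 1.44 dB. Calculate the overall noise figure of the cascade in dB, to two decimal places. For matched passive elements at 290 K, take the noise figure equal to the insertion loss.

Convert to linear (a loss of L dB is a gain of −L dB): F_i = 10^(NF_i/10), G_i = 10^(G_i,dB/10)
  Stage 1: F_1 = 10^(4.85/10) = 3.055, G_1 = 10^(−4.85/10) = 0.3273
  Stage 2: F_2 = 10^(1.44/10) = 1.393, G_2 = 10^(14.6/10) = 28.84
Friis cascade:
  F = 3.055 + (1.393 − 1)/0.3273 = 4.256
NF = 10 log₁₀(4.256) = 6.29 dB

6.29 dB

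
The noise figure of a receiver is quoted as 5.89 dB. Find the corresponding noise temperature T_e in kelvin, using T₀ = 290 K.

836 K

F = 10^(5.89/10) = 3.8815
T_e = (F − 1)·T₀ = (3.8815 − 1) × 290 = 836 K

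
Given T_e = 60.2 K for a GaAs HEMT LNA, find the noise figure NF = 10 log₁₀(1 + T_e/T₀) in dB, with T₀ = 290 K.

0.819 dB

F = 1 + T_e/T₀ = 1 + 60.2/290 = 1.20759
NF = 10 log₁₀(1.20759) = 0.819 dB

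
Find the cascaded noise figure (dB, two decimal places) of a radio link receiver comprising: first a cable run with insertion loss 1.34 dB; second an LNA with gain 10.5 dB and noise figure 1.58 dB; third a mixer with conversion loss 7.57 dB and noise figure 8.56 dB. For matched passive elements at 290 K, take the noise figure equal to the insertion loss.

Convert to linear (a loss of L dB is a gain of −L dB): F_i = 10^(NF_i/10), G_i = 10^(G_i,dB/10)
  Stage 1: F_1 = 10^(1.34/10) = 1.361, G_1 = 10^(−1.34/10) = 0.7345
  Stage 2: F_2 = 10^(1.58/10) = 1.439, G_2 = 10^(10.5/10) = 11.22
  Stage 3: F_3 = 10^(8.56/10) = 7.178, G_3 = 10^(−7.57/10) = 0.1750
Friis cascade:
  F = 1.361 + (1.439 − 1)/0.7345 + (7.178 − 1)/8.241 = 2.708
NF = 10 log₁₀(2.708) = 4.33 dB

4.33 dB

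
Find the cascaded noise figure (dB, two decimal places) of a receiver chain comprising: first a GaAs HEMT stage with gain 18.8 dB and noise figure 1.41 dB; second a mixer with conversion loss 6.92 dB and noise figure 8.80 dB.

1.67 dB

Convert to linear (a loss of L dB is a gain of −L dB): F_i = 10^(NF_i/10), G_i = 10^(G_i,dB/10)
  Stage 1: F_1 = 10^(1.41/10) = 1.384, G_1 = 10^(18.8/10) = 75.86
  Stage 2: F_2 = 10^(8.80/10) = 7.586, G_2 = 10^(−6.92/10) = 0.2032
Friis cascade:
  F = 1.384 + (7.586 − 1)/75.86 = 1.470
NF = 10 log₁₀(1.470) = 1.67 dB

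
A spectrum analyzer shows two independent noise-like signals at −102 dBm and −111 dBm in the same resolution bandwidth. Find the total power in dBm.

−101.5 dBm

Convert to linear, add, convert back:
P₁ = 6.31×10⁻¹⁴ W, P₂ = 7.94×10⁻¹⁵ W
P_tot = 7.10×10⁻¹⁴ W → 10 log₁₀(P_tot / 10⁻³) = −101.5 dBm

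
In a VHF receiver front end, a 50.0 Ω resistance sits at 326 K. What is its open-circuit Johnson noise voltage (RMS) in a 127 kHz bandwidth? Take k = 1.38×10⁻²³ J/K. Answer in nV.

338 nV

V_n = √(4kTRB)
4kTRB = 4 × 1.38×10⁻²³ × 326 × 5.00×10¹ × 1.27×10⁵ = 1.14×10⁻¹³ V²
V_n = √(1.14×10⁻¹³) = 3.38×10⁻⁷ V = 338 nV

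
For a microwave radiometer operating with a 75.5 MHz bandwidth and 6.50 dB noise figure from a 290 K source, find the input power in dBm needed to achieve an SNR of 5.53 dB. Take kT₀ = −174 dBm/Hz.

Sensitivity = −174 + 10 log₁₀(B) + NF + SNR_min
= −174 + 78.78 + 6.50 + 5.53
= −83.19 dBm → −83.2 dBm

−83.2 dBm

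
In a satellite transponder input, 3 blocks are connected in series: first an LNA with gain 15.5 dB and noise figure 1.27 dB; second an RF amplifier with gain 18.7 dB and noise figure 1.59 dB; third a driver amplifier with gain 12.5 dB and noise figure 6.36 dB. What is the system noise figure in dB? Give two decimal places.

1.31 dB

Convert to linear (a loss of L dB is a gain of −L dB): F_i = 10^(NF_i/10), G_i = 10^(G_i,dB/10)
  Stage 1: F_1 = 10^(1.27/10) = 1.340, G_1 = 10^(15.5/10) = 35.48
  Stage 2: F_2 = 10^(1.59/10) = 1.442, G_2 = 10^(18.7/10) = 74.13
  Stage 3: F_3 = 10^(6.36/10) = 4.325, G_3 = 10^(12.5/10) = 17.78
Friis cascade:
  F = 1.340 + (1.442 − 1)/35.48 + (4.325 − 1)/2630 = 1.353
NF = 10 log₁₀(1.353) = 1.31 dB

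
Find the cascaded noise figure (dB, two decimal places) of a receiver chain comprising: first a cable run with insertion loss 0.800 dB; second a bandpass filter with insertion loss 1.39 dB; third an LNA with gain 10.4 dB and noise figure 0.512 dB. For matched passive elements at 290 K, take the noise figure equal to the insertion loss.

Convert to linear (a loss of L dB is a gain of −L dB): F_i = 10^(NF_i/10), G_i = 10^(G_i,dB/10)
  Stage 1: F_1 = 10^(0.800/10) = 1.202, G_1 = 10^(−0.800/10) = 0.8318
  Stage 2: F_2 = 10^(1.39/10) = 1.377, G_2 = 10^(−1.39/10) = 0.7261
  Stage 3: F_3 = 10^(0.512/10) = 1.125, G_3 = 10^(10.4/10) = 10.96
Friis cascade:
  F = 1.202 + (1.377 − 1)/0.8318 + (1.125 − 1)/0.6039 = 1.863
NF = 10 log₁₀(1.863) = 2.70 dB

2.70 dB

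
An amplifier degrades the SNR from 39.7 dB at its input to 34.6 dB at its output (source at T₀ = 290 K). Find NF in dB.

5.1 dB

NF (dB) = SNR_in(dB) − SNR_out(dB) when the source is at T₀
NF = 39.7 − 34.6 = 5.1 dB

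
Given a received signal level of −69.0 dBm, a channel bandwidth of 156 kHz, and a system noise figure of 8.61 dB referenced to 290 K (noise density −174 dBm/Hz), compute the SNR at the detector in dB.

Noise floor: N = −174 + 10 log₁₀(B) + NF
10 log₁₀(1.56×10⁵) = 51.93 dB
N = −174 + 51.93 + 8.61 = −113.46 dBm
SNR = P_sig − N = −69.0 − (−113.46) = 44.46 dB → 44.5 dB

44.5 dB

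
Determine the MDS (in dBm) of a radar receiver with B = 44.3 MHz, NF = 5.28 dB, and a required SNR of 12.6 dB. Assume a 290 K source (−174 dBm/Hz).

Sensitivity = −174 + 10 log₁₀(B) + NF + SNR_min
= −174 + 76.46 + 5.28 + 12.6
= −79.66 dBm → −79.7 dBm

−79.7 dBm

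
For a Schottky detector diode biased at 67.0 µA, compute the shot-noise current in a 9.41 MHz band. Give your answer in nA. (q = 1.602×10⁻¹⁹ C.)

14.2 nA

I_n = √(2qI·B)
2qI·B = 2 × 1.602×10⁻¹⁹ × 6.70×10⁻⁵ × 9.41×10⁶ = 2.02×10⁻¹⁶ A²
I_n = √(2.02×10⁻¹⁶) = 1.42×10⁻⁸ A = 14.2 nA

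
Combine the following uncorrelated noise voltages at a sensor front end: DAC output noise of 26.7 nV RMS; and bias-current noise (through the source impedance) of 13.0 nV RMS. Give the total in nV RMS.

Uncorrelated sources add in power (mean-square): V_tot = √(ΣV_i²)
V_tot = √[(2.67×10⁻⁸)² + (1.30×10⁻⁸)²] = 2.97×10⁻⁸ V = 29.7 nV

29.7 nV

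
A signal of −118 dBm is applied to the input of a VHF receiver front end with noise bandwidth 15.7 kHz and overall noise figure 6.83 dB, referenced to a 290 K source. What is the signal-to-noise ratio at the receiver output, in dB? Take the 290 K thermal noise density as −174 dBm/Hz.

7.2 dB

Noise floor: N = −174 + 10 log₁₀(B) + NF
10 log₁₀(1.57×10⁴) = 41.96 dB
N = −174 + 41.96 + 6.83 = −125.21 dBm
SNR = P_sig − N = −118 − (−125.21) = 7.21 dB → 7.2 dB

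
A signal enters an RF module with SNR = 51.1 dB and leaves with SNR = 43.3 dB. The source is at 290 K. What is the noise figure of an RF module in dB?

7.8 dB

NF (dB) = SNR_in(dB) − SNR_out(dB) when the source is at T₀
NF = 51.1 − 43.3 = 7.8 dB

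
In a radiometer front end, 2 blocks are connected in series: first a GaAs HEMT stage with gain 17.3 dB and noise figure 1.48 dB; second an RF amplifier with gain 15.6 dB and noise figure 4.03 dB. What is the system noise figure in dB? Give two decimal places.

Convert to linear (a loss of L dB is a gain of −L dB): F_i = 10^(NF_i/10), G_i = 10^(G_i,dB/10)
  Stage 1: F_1 = 10^(1.48/10) = 1.406, G_1 = 10^(17.3/10) = 53.70
  Stage 2: F_2 = 10^(4.03/10) = 2.529, G_2 = 10^(15.6/10) = 36.31
Friis cascade:
  F = 1.406 + (2.529 − 1)/53.70 = 1.435
NF = 10 log₁₀(1.435) = 1.57 dB

1.57 dB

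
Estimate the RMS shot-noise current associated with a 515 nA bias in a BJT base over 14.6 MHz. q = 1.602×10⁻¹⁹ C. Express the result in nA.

I_n = √(2qI·B)
2qI·B = 2 × 1.602×10⁻¹⁹ × 5.15×10⁻⁷ × 1.46×10⁷ = 2.41×10⁻¹⁸ A²
I_n = √(2.41×10⁻¹⁸) = 1.55×10⁻⁹ A = 1.55 nA

1.55 nA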